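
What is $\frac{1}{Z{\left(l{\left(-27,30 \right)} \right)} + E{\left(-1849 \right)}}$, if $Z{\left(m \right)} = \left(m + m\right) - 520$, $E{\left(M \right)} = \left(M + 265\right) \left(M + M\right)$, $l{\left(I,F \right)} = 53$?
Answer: $\frac{1}{5857218} \approx 1.7073 \cdot 10^{-7}$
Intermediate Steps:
$E{\left(M \right)} = 2 M \left(265 + M\right)$ ($E{\left(M \right)} = \left(265 + M\right) 2 M = 2 M \left(265 + M\right)$)
$Z{\left(m \right)} = -520 + 2 m$ ($Z{\left(m \right)} = 2 m - 520 = -520 + 2 m$)
$\frac{1}{Z{\left(l{\left(-27,30 \right)} \right)} + E{\left(-1849 \right)}} = \frac{1}{\left(-520 + 2 \cdot 53\right) + 2 \left(-1849\right) \left(265 - 1849\right)} = \frac{1}{\left(-520 + 106\right) + 2 \left(-1849\right) \left(-1584\right)} = \frac{1}{-414 + 5857632} = \frac{1}{5857218}$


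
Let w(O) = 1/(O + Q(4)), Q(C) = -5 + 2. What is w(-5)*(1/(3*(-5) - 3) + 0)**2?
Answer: -1/2592 ≈ -0.00038580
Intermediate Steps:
Q(C) = -3
w(O) = 1/(-3 + O) (w(O) = 1/(O - 3) = 1/(-3 + O))
w(-5)*(1/(3*(-5) - 3) + 0)**2 = (1/(3*(-5) - 3) + 0)**2/(-3 - 5) = (1/(-15 - 3) + 0)**2/(-8) = -(1/(-18) + 0)**2/8 = -(-1/18 + 0)**2/8 = -(-1/18)**2/8 = -1/8*1/324 = -1/2592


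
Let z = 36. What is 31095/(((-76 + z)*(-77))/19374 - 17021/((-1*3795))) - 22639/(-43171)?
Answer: 16451159303144326/2456814510439 ≈ 6696.1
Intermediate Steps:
31095/(((-76 + z)*(-77))/19374 - 17021/((-1*3795))) - 22639/(-43171) = 31095/(((-76 + 36)*(-77))/19374 - 17021/((-1*3795))) - 22639/(-43171) = 31095/(-40*(-77)*(1/19374) - 17021/(-3795)) - 22639*(-1/43171) = 31095/(3080*(1/19374) - 17021*(-1/3795)) + 22639/43171 = 31095/(1540/9687 + 17021/3795) + 22639/43171 = 31095/(56908909/12254055) + 22639/43171 = 31095*(12254055/56908909) + 22639/43171 = 381039840225/56908909 + 22639/43171 = 16451159303144326/2456814510439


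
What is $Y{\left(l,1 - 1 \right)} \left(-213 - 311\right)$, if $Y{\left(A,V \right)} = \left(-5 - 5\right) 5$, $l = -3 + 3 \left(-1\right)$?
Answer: $26200$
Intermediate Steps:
$l = -6$ ($l = -3 - 3 = -6$)
$Y{\left(A,V \right)} = -50$ ($Y{\left(A,V \right)} = \left(-10\right) 5 = -50$)
$Y{\left(l,1 - 1 \right)} \left(-213 - 311\right) = - 50 \left(-213 - 311\right) = \left(-50\right) \left(-524\right) = 26200$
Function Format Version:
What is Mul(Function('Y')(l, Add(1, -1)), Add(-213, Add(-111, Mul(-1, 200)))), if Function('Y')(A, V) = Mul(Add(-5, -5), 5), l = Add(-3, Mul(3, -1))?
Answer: 26200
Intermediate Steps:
l = -6 (l = Add(-3, -3) = -6)
Function('Y')(A, V) = -50 (Function('Y')(A, V) = Mul(-10, 5) = -50)
Mul(Function('Y')(l, Add(1, -1)), Add(-213, Add(-111, Mul(-1, 200)))) = Mul(-50, Add(-213, Add(-111, Mul(-1, 200)))) = Mul(-50, Add(-213, Add(-111, -200))) = Mul(-50, Add(-213, -311)) = Mul(-50, -524) = 26200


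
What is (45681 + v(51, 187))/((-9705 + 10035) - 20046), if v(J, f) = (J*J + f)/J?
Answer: -137207/59148 ≈ -2.3197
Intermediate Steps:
v(J, f) = (f + J²)/J (v(J, f) = (J² + f)/J = (f + J²)/J)
(45681 + v(51, 187))/((-9705 + 10035) - 20046) = (45681 + (51 + 187/51))/((-9705 + 10035) - 20046) = (45681 + (51 + 187*(1/51)))/(330 - 20046) = (45681 + (51 + 11/3))/(-19716) = (45681 + 164/3)*(-1/19716) = (137207/3)*(-1/19716) = -137207/59148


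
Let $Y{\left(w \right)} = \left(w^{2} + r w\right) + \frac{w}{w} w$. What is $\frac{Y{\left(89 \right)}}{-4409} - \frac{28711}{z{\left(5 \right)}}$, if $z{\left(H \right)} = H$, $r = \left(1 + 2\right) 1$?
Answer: $- \frac{126628184}{22045} \approx -5744.1$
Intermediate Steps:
$r = 3$ ($r = 3 \cdot 1 = 3$)
$Y{\left(w \right)} = w^{2} + 4 w$ ($Y{\left(w \right)} = \left(w^{2} + 3 w\right) + \frac{w}{w} w = \left(w^{2} + 3 w\right) + 1 w = \left(w^{2} + 3 w\right) + w = w^{2} + 4 w$)
$\frac{Y{\left(89 \right)}}{-4409} - \frac{28711}{z{\left(5 \right)}} = \frac{89 \left(4 + 89\right)}{-4409} - \frac{28711}{5} = 89 \cdot 93 \left(- \frac{1}{4409}\right) - \frac{28711}{5} = 8277 \left(- \frac{1}{4409}\right) - \frac{28711}{5} = - \frac{8277}{4409} - \frac{28711}{5} = - \frac{126628184}{22045}$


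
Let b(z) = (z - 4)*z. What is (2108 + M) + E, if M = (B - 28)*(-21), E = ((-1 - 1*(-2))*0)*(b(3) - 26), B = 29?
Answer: 2087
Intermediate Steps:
b(z) = z*(-4 + z) (b(z) = (-4 + z)*z = z*(-4 + z))
E = 0 (E = ((-1 - 1*(-2))*0)*(3*(-4 + 3) - 26) = ((-1 + 2)*0)*(3*(-1) - 26) = (1*0)*(-3 - 26) = 0*(-29) = 0)
M = -21 (M = (29 - 28)*(-21) = 1*(-21) = -21)
(2108 + M) + E = (2108 - 21) + 0 = 2087 + 0 = 2087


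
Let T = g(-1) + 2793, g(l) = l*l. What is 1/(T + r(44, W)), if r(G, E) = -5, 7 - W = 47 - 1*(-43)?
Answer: 1/2789 ≈ 0.00035855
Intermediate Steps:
g(l) = l**2
W = -83 (W = 7 - (47 - 1*(-43)) = 7 - (47 + 43) = 7 - 1*90 = 7 - 90 = -83)
T = 2794 (T = (-1)**2 + 2793 = 1 + 2793 = 2794)
1/(T + r(44, W)) = 1/(2794 - 5) = 1/2789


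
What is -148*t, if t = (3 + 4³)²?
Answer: -664372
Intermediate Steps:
t = 4489 (t = (3 + 64)² = 67² = 4489)
-148*t = -148*4489 = -664372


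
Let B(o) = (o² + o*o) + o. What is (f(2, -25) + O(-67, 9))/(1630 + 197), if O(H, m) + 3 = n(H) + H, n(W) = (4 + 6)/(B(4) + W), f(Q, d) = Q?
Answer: -706/18879 ≈ -0.037396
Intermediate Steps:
B(o) = o + 2*o² (B(o) = (o² + o²) + o = 2*o² + o = o + 2*o²)
n(W) = 10/(36 + W) (n(W) = (4 + 6)/(4*(1 + 2*4) + W) = 10/(4*(1 + 8) + W) = 10/(4*9 + W) = 10/(36 + W))
O(H, m) = -3 + H + 10/(36 + H) (O(H, m) = -3 + (10/(36 + H) + H) = -3 + (H + 10/(36 + H)) = -3 + H + 10/(36 + H))
(f(2, -25) + O(-67, 9))/(1630 + 197) = (2 + (10 + (-3 - 67)*(36 - 67))/(36 - 67))/(1630 + 197) = (2 + (10 - 70*(-31))/(-31))/1827 = (2 - (10 + 2170)/31)*(1/1827) = (2 - 1/31*2180)*(1/1827) = (2 - 2180/31)*(1/1827) = -2118/31*1/1827 = -706/18879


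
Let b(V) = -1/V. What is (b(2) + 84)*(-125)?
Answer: -20875/2 ≈ -10438.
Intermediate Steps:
(b(2) + 84)*(-125) = (-1/2 + 84)*(-125) = (-1*½ + 84)*(-125) = (-½ + 84)*(-125) = (167/2)*(-125) = -20875/2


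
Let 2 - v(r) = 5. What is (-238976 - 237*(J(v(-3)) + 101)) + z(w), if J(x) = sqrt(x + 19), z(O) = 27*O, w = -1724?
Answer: -310409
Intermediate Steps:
v(r) = -3 (v(r) = 2 - 1*5 = 2 - 5 = -3)
J(x) = sqrt(19 + x)
(-238976 - 237*(J(v(-3)) + 101)) + z(w) = (-238976 - 237*(sqrt(19 - 3) + 101)) + 27*(-1724) = (-238976 - 237*(sqrt(16) + 101)) - 46548 = (-238976 - 237*(4 + 101)) - 46548 = (-238976 - 237*105) - 46548 = (-238976 - 24885) - 46548 = -263861 - 46548 = -310409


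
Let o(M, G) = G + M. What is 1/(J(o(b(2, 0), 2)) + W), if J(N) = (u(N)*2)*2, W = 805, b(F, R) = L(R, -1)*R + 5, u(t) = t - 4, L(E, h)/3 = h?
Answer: 1/817 ≈ 0.0012240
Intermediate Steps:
L(E, h) = 3*h
u(t) = -4 + t
b(F, R) = 5 - 3*R (b(F, R) = (3*(-1))*R + 5 = -3*R + 5 = 5 - 3*R)
J(N) = -16 + 4*N (J(N) = ((-4 + N)*2)*2 = (-8 + 2*N)*2 = -16 + 4*N)
1/(J(o(b(2, 0), 2)) + W) = 1/((-16 + 4*(2 + (5 - 3*0))) + 805) = 1/((-16 + 4*(2 + (5 + 0))) + 805) = 1/((-16 + 4*(2 + 5)) + 805) = 1/((-16 + 4*7) + 805) = 1/((-16 + 28) + 805) = 1/(12 + 805) = 1/817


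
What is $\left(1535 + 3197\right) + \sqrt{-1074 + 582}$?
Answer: $4732 + 2 i \sqrt{123} \approx 4732.0 + 22.181 i$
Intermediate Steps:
$\left(1535 + 3197\right) + \sqrt{-1074 + 582} = 4732 + \sqrt{-492} = 4732 + 2 i \sqrt{123}$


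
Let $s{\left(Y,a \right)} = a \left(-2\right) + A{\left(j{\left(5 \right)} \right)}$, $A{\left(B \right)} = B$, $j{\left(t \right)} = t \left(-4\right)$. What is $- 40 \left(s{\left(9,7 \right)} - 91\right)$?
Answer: $5000$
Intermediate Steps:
$j{\left(t \right)} = - 4 t$
$s{\left(Y,a \right)} = -20 - 2 a$ ($s{\left(Y,a \right)} = a \left(-2\right) - 20 = - 2 a - 20 = -20 - 2 a$)
$- 40 \left(s{\left(9,7 \right)} - 91\right) = - 40 \left(\left(-20 - 14\right) - 91\right) = - 40 \left(-34 - 91\right) = \left(-40\right) \left(-125\right) = 5000$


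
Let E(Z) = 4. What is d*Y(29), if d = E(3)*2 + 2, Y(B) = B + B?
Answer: 580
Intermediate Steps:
Y(B) = 2*B
d = 10 (d = 4*2 + 2 = 8 + 2 = 10)
d*Y(29) = 10*(2*29) = 10*58 = 580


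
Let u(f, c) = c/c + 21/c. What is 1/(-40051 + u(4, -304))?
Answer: -304/12175221 ≈ -2.4969e-5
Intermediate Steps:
u(f, c) = 1 + 21/c
1/(-40051 + u(4, -304)) = 1/(-40051 + (21 - 304)/(-304)) = 1/(-40051 - 1/304*(-283)) = 1/(-40051 + 283/304) = 1/(-12175221/304) = -304/12175221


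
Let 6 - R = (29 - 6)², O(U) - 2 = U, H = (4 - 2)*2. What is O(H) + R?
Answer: -517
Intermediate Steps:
H = 4 (H = 2*2 = 4)
O(U) = 2 + U
R = -523 (R = 6 - (29 - 6)² = 6 - 1*23² = 6 - 1*529 = 6 - 529 = -523)
O(H) + R = (2 + 4) - 523 = 6 - 523 = -517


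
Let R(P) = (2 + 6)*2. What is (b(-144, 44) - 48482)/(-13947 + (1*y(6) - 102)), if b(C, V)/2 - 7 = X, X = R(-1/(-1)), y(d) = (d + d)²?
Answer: 48436/13905 ≈ 3.4834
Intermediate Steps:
y(d) = 4*d² (y(d) = (2*d)² = 4*d²)
R(P) = 16 (R(P) = 8*2 = 16)
X = 16
b(C, V) = 46 (b(C, V) = 14 + 2*16 = 14 + 32 = 46)
(b(-144, 44) - 48482)/(-13947 + (1*y(6) - 102)) = (46 - 48482)/(-13947 + (1*(4*6²) - 102)) = -48436/(-13947 + (1*(4*36) - 102)) = -48436/(-13947 + (1*144 - 102)) = -48436/(-13947 + (144 - 102)) = -48436/(-13947 + 42) = -48436/(-13905) = -48436*(-1/13905) = 48436/13905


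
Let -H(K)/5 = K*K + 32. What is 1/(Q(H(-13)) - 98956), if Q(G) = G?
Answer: -1/99961 ≈ -1.0004e-5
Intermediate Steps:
H(K) = -160 - 5*K² (H(K) = -5*(K*K + 32) = -5*(K² + 32) = -5*(32 + K²) = -160 - 5*K²)
1/(Q(H(-13)) - 98956) = 1/((-160 - 5*(-13)²) - 98956) = 1/((-160 - 5*169) - 98956) = 1/((-160 - 845) - 98956) = 1/(-1005 - 98956) = 1/(-99961) = -1/99961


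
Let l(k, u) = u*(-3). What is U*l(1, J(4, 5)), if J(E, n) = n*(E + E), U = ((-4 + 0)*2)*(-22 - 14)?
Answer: -34560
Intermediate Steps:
U = 288 (U = -4*2*(-36) = -8*(-36) = 288)
J(E, n) = 2*E*n (J(E, n) = n*(2*E) = 2*E*n)
l(k, u) = -3*u
U*l(1, J(4, 5)) = 288*(-6*4*5) = 288*(-3*40) = 288*(-120) = -34560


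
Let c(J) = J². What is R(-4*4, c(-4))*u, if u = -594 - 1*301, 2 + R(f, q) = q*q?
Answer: -227330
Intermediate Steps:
R(f, q) = -2 + q² (R(f, q) = -2 + q*q = -2 + q²)
u = -895 (u = -594 - 301 = -895)
R(-4*4, c(-4))*u = (-2 + ((-4)²)²)*(-895) = (-2 + 16²)*(-895) = (-2 + 256)*(-895) = 254*(-895) = -227330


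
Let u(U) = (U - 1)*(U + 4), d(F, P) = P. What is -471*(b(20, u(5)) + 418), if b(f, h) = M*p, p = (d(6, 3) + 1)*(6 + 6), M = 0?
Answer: -196878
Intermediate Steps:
p = 48 (p = (3 + 1)*(6 + 6) = 4*12 = 48)
u(U) = (-1 + U)*(4 + U)
b(f, h) = 0 (b(f, h) = 0*48 = 0)
-471*(b(20, u(5)) + 418) = -471*(0 + 418) = -471*418 = -196878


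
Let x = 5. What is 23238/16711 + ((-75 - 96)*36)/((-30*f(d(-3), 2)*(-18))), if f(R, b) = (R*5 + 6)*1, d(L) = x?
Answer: 2649363/2590205 ≈ 1.0228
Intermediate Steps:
d(L) = 5
f(R, b) = 6 + 5*R (f(R, b) = (5*R + 6)*1 = (6 + 5*R)*1 = 6 + 5*R)
23238/16711 + ((-75 - 96)*36)/((-30*f(d(-3), 2)*(-18))) = 23238/16711 + ((-75 - 96)*36)/((-30*(6 + 5*5)*(-18))) = 23238*(1/16711) + (-171*36)/((-30*(6 + 25)*(-18))) = 23238/16711 - 6156/(-30*31*(-18)) = 23238/16711 - 6156/((-930*(-18))) = 23238/16711 - 6156/16740 = 23238/16711 - 6156*1/16740 = 23238/16711 - 57/155 = 2649363/2590205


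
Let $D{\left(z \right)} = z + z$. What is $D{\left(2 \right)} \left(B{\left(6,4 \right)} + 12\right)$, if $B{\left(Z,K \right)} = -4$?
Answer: $32$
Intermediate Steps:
$D{\left(z \right)} = 2 z$
$D{\left(2 \right)} \left(B{\left(6,4 \right)} + 12\right) = 2 \cdot 2 \left(-4 + 12\right) = 4 \cdot 8 = 32$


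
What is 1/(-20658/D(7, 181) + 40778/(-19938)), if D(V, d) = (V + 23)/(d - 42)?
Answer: -49845/4771036058 ≈ -1.0447e-5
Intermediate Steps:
D(V, d) = (23 + V)/(-42 + d)
1/(-20658/D(7, 181) + 40778/(-19938)) = 1/(-20658*(-42 + 181)/(23 + 7) + 40778/(-19938)) = 1/(-20658/(30/139) + 40778*(-1/19938)) = 1/(-20658/((1/139)*30) - 20389/9969) = 1/(-20658/30/139 - 20389/9969) = 1/(-20658*139/30 - 20389/9969) = 1/(-478577/5 - 20389/9969) = 1/(-4771036058/49845) = -49845/4771036058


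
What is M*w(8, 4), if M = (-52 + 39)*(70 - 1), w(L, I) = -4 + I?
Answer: 0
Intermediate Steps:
M = -897 (M = -13*69 = -897)
M*w(8, 4) = -897*(-4 + 4) = -897*0 = 0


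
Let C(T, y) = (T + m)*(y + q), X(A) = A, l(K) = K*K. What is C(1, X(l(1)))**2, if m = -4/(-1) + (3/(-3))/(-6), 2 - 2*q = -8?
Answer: 961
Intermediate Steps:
l(K) = K**2
q = 5 (q = 1 - 1/2*(-8) = 1 + 4 = 5)
m = 25/6 (m = -4*(-1) + (3*(-1/3))*(-1/6) = 4 - 1*(-1/6) = 4 + 1/6 = 25/6 ≈ 4.1667)
C(T, y) = (5 + y)*(25/6 + T) (C(T, y) = (T + 25/6)*(y + 5) = (25/6 + T)*(5 + y) = (5 + y)*(25/6 + T))
C(1, X(l(1)))**2 = (125/6 + 5*1 + (25/6)*1**2 + 1*1**2)**2 = (125/6 + 5 + (25/6)*1 + 1*1)**2 = (125/6 + 5 + 25/6 + 1)**2 = 31**2 = 961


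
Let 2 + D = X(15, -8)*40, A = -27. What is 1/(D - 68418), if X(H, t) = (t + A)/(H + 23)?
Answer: -19/1300680 ≈ -1.4608e-5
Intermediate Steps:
X(H, t) = (-27 + t)/(23 + H) (X(H, t) = (t - 27)/(H + 23) = (-27 + t)/(23 + H))
D = -738/19 (D = -2 + ((-27 - 8)/(23 + 15))*40 = -2 + (-35/38)*40 = -2 + ((1/38)*(-35))*40 = -2 - 35/38*40 = -2 - 700/19 = -738/19 ≈ -38.842)
1/(D - 68418) = 1/(-738/19 - 68418) = 1/(-1300680/19) = -19/1300680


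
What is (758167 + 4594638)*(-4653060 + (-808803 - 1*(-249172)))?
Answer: -27902518448255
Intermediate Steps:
(758167 + 4594638)*(-4653060 + (-808803 - 1*(-249172))) = 5352805*(-4653060 + (-808803 + 249172)) = 5352805*(-4653060 - 559631) = 5352805*(-5212691) = -27902518448255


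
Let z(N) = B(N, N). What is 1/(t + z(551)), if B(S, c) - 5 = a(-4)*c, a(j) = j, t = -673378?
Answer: -1/675577 ≈ -1.4802e-6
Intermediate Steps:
B(S, c) = 5 - 4*c
z(N) = 5 - 4*N
1/(t + z(551)) = 1/(-673378 + (5 - 4*551)) = 1/(-673378 + (5 - 2204)) = 1/(-673378 - 2199) = 1/(-675577) = -1/675577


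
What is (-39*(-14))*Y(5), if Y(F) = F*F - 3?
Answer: 12012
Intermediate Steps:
Y(F) = -3 + F² (Y(F) = F² - 3 = -3 + F²)
(-39*(-14))*Y(5) = (-39*(-14))*(-3 + 5²) = 546*(-3 + 25) = 546*22 = 12012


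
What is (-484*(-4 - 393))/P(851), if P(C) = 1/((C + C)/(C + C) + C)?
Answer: 163710096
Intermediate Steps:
P(C) = 1/(1 + C) (P(C) = 1/((2*C)/((2*C)) + C) = 1/((2*C)*(1/(2*C)) + C) = 1/(1 + C))
(-484*(-4 - 393))/P(851) = (-484*(-4 - 393))/(1/(1 + 851)) = (-484*(-397))/(1/852) = 192148/(1/852) = 192148*852 = 163710096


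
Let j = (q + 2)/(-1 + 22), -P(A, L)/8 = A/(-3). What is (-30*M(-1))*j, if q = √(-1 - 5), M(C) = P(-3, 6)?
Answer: 160/7 + 80*I*√6/7 ≈ 22.857 + 27.994*I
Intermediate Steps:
P(A, L) = 8*A/3 (P(A, L) = -8*A/(-3) = -8*A*(-1)/3 = -(-8)*A/3 = 8*A/3)
M(C) = -8 (M(C) = (8/3)*(-3) = -8)
q = I*√6 (q = √(-6) = I*√6 ≈ 2.4495*I)
j = 2/21 + I*√6/21 (j = (I*√6 + 2)/(-1 + 22) = (2 + I*√6)/21 = (2 + I*√6)*(1/21) = 2/21 + I*√6/21 ≈ 0.095238 + 0.11664*I)
(-30*M(-1))*j = (-30*(-8))*(2/21 + I*√6/21) = 240*(2/21 + I*√6/21) = 160/7 + 80*I*√6/7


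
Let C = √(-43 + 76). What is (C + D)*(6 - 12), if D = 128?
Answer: -768 - 6*√33 ≈ -802.47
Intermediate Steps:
C = √33 ≈ 5.7446
(C + D)*(6 - 12) = (√33 + 128)*(6 - 12) = (128 + √33)*(-6) = -768 - 6*√33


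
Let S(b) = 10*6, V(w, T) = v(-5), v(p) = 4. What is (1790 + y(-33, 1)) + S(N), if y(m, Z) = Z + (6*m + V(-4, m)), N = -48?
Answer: 1657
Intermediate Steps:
V(w, T) = 4
S(b) = 60
y(m, Z) = 4 + Z + 6*m (y(m, Z) = Z + (6*m + 4) = Z + (4 + 6*m) = 4 + Z + 6*m)
(1790 + y(-33, 1)) + S(N) = (1790 + (4 + 1 + 6*(-33))) + 60 = (1790 + (4 + 1 - 198)) + 60 = (1790 - 193) + 60 = 1597 + 60 = 1657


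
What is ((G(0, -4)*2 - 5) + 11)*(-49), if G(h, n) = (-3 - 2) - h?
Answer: 196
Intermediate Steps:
G(h, n) = -5 - h
((G(0, -4)*2 - 5) + 11)*(-49) = (((-5 - 1*0)*2 - 5) + 11)*(-49) = (((-5 + 0)*2 - 5) + 11)*(-49) = ((-5*2 - 5) + 11)*(-49) = ((-10 - 5) + 11)*(-49) = (-15 + 11)*(-49) = -4*(-49) = 196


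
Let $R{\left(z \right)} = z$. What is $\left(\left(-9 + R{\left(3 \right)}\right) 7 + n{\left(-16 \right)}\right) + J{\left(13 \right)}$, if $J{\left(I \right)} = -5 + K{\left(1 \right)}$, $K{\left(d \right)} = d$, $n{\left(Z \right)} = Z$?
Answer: $-62$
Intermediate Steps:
$J{\left(I \right)} = -4$ ($J{\left(I \right)} = -5 + 1 = -4$)
$\left(\left(-9 + R{\left(3 \right)}\right) 7 + n{\left(-16 \right)}\right) + J{\left(13 \right)} = \left(\left(-9 + 3\right) 7 - 16\right) - 4 = \left(\left(-6\right) 7 - 16\right) - 4 = \left(-42 - 16\right) - 4 = -58 - 4 = -62$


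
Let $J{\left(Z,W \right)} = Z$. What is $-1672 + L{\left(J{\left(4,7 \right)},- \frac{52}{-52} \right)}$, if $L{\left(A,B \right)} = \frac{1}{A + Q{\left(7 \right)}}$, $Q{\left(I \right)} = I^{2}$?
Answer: $- \frac{88615}{53} \approx -1672.0$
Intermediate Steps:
$L{\left(A,B \right)} = \frac{1}{49 + A}$ ($L{\left(A,B \right)} = \frac{1}{A + 7^{2}} = \frac{1}{A + 49} = \frac{1}{49 + A}$)
$-1672 + L{\left(J{\left(4,7 \right)},- \frac{52}{-52} \right)} = -1672 + \frac{1}{49 + 4} = -1672 + \frac{1}{53} = - \frac{88615}{53}$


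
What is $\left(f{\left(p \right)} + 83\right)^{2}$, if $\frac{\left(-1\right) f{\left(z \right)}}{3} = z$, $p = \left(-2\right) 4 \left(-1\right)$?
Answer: $3481$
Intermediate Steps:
$p = 8$ ($p = \left(-8\right) \left(-1\right) = 8$)
$f{\left(z \right)} = - 3 z$
$\left(f{\left(p \right)} + 83\right)^{2} = \left(\left(-3\right) 8 + 83\right)^{2} = \left(-24 + 83\right)^{2} = 59^{2} = 3481$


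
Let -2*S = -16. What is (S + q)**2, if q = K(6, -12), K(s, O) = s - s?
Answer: 64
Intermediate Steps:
S = 8 (S = -1/2*(-16) = 8)
K(s, O) = 0
q = 0
(S + q)**2 = (8 + 0)**2 = 8**2 = 64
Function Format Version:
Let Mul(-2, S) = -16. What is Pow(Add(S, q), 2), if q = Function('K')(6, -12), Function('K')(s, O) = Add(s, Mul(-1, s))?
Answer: 64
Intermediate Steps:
S = 8 (S = Mul(Rational(-1, 2), -16) = 8)
Function('K')(s, O) = 0
q = 0
Pow(Add(S, q), 2) = Pow(Add(8, 0), 2) = Pow(8, 2) = 64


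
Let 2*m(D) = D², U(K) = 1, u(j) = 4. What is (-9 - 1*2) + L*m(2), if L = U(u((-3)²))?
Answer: -9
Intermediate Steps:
L = 1
m(D) = D²/2
(-9 - 1*2) + L*m(2) = (-9 - 1*2) + 1*((½)*2²) = (-9 - 2) + 1*((½)*4) = -11 + 1*2 = -11 + 2 = -9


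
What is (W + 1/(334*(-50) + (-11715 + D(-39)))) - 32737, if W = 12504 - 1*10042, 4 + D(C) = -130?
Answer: -864320976/28549 ≈ -30275.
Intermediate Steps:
D(C) = -134 (D(C) = -4 - 130 = -134)
W = 2462 (W = 12504 - 10042 = 2462)
(W + 1/(334*(-50) + (-11715 + D(-39)))) - 32737 = (2462 + 1/(334*(-50) + (-11715 - 134))) - 32737 = (2462 + 1/(-16700 - 11849)) - 32737 = (2462 + 1/(-28549)) - 32737 = (2462 - 1/28549) - 32737 = 70287637/28549 - 32737 = -864320976/28549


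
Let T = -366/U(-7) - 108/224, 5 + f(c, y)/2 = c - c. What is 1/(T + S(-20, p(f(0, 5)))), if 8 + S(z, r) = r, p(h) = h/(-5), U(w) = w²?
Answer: -392/5469 ≈ -0.071677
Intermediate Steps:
f(c, y) = -10 (f(c, y) = -10 + 2*(c - c) = -10 + 2*0 = -10 + 0 = -10)
p(h) = -h/5 (p(h) = h*(-⅕) = -h/5)
S(z, r) = -8 + r
T = -3117/392 (T = -366/((-7)²) - 108/224 = -366/49 - 108*1/224 = -366*1/49 - 27/56 = -366/49 - 27/56 = -3117/392 ≈ -7.9515)
1/(T + S(-20, p(f(0, 5)))) = 1/(-3117/392 + (-8 - ⅕*(-10))) = 1/(-3117/392 + (-8 + 2)) = 1/(-3117/392 - 6) = 1/(-5469/392) = -392/5469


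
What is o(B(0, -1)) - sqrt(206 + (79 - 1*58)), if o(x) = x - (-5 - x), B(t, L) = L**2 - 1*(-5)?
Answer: 17 - sqrt(227) ≈ 1.9335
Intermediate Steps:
B(t, L) = 5 + L**2 (B(t, L) = L**2 + 5 = 5 + L**2)
o(x) = 5 + 2*x (o(x) = x + (5 + x) = 5 + 2*x)
o(B(0, -1)) - sqrt(206 + (79 - 1*58)) = (5 + 2*(5 + (-1)**2)) - sqrt(206 + (79 - 1*58)) = (5 + 2*(5 + 1)) - sqrt(206 + (79 - 58)) = (5 + 2*6) - sqrt(206 + 21) = (5 + 12) - sqrt(227) = 17 - sqrt(227)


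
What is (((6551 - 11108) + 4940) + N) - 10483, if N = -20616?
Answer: -30716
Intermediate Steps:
(((6551 - 11108) + 4940) + N) - 10483 = (((6551 - 11108) + 4940) - 20616) - 10483 = ((-4557 + 4940) - 20616) - 10483 = (383 - 20616) - 10483 = -20233 - 10483 = -30716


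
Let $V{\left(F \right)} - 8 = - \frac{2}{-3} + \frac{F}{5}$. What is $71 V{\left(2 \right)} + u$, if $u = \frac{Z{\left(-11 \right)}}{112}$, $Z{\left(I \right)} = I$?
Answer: $\frac{1081307}{1680} \approx 643.63$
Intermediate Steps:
$V{\left(F \right)} = \frac{26}{3} + \frac{F}{5}$ ($V{\left(F \right)} = 8 + \left(- \frac{2}{-3} + \frac{F}{5}\right) = 8 + \left(\left(-2\right) \left(- \frac{1}{3}\right) + F \frac{1}{5}\right) = 8 + \left(\frac{2}{3} + \frac{F}{5}\right) = \frac{26}{3} + \frac{F}{5}$)
$u = - \frac{11}{112} \approx -0.098214$
$71 V{\left(2 \right)} + u = 71 \left(\frac{26}{3} + \frac{1}{5} \cdot 2\right) - \frac{11}{112} = 71 \left(\frac{26}{3} + \frac{2}{5}\right) - \frac{11}{112} = 71 \cdot \frac{136}{15} - \frac{11}{112} = \frac{9656}{15} - \frac{11}{112} = \frac{1081307}{1680}$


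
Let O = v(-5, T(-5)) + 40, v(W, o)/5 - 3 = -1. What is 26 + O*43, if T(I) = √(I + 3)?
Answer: 2176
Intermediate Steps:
T(I) = √(3 + I)
v(W, o) = 10 (v(W, o) = 15 + 5*(-1) = 15 - 5 = 10)
O = 50 (O = 10 + 40 = 50)
26 + O*43 = 26 + 50*43 = 26 + 2150 = 2176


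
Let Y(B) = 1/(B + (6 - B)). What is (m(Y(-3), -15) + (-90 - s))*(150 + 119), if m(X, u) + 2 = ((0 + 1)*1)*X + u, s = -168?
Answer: 98723/6 ≈ 16454.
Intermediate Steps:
Y(B) = ⅙ (Y(B) = 1/6 = ⅙)
m(X, u) = -2 + X + u (m(X, u) = -2 + (((0 + 1)*1)*X + u) = -2 + ((1*1)*X + u) = -2 + (1*X + u) = -2 + (X + u) = -2 + X + u)
(m(Y(-3), -15) + (-90 - s))*(150 + 119) = ((-2 + ⅙ - 15) + (-90 - 1*(-168)))*(150 + 119) = (-101/6 + (-90 + 168))*269 = (-101/6 + 78)*269 = (367/6)*269 = 98723/6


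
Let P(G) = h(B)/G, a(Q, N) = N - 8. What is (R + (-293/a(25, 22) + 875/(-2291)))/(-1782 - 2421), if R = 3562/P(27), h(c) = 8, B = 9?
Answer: -769804193/269614044 ≈ -2.8552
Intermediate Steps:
a(Q, N) = -8 + N
P(G) = 8/G
R = 48087/4 (R = 3562/((8/27)) = 3562/((8*(1/27))) = 3562/(8/27) = 3562*(27/8) = 48087/4 ≈ 12022.)
(R + (-293/a(25, 22) + 875/(-2291)))/(-1782 - 2421) = (48087/4 + (-293/(-8 + 22) + 875/(-2291)))/(-1782 - 2421) = (48087/4 + (-293/14 + 875*(-1/2291)))/(-4203) = (48087/4 + (-293*1/14 - 875/2291))*(-1/4203) = (48087/4 + (-293/14 - 875/2291))*(-1/4203) = (48087/4 - 683513/32074)*(-1/4203) = (769804193/64148)*(-1/4203) = -769804193/269614044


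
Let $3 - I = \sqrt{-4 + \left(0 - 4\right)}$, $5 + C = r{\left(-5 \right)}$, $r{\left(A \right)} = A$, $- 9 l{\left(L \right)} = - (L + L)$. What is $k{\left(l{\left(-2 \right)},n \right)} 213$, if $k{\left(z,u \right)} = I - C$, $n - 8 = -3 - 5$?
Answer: $2769 - 426 i \sqrt{2} \approx 2769.0 - 602.46 i$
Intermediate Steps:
$l{\left(L \right)} = \frac{2 L}{9}$ ($l{\left(L \right)} = - \frac{\left(-1\right) \left(L + L\right)}{9} = - \frac{\left(-1\right) 2 L}{9} = - \frac{\left(-2\right) L}{9} = \frac{2 L}{9}$)
$C = -10$ ($C = -5 - 5 = -10$)
$I = 3 - 2 i \sqrt{2}$ ($I = 3 - \sqrt{-4 + \left(0 - 4\right)} = 3 - \sqrt{-4 - 4} = 3 - \sqrt{-8} = 3 - 2 i \sqrt{2} \approx 3.0 - 2.8284 i$)
$n = 0$ ($n = 8 - 8 = 0$)
$k{\left(z,u \right)} = 13 - 2 i \sqrt{2}$ ($k{\left(z,u \right)} = \left(3 - 2 i \sqrt{2}\right) - -10 = \left(3 - 2 i \sqrt{2}\right) + 10 = 13 - 2 i \sqrt{2}$)
$k{\left(l{\left(-2 \right)},n \right)} 213 = \left(13 - 2 i \sqrt{2}\right) 213 = 2769 - 426 i \sqrt{2}$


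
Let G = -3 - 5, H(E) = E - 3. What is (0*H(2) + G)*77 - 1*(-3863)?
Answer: 3247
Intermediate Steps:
H(E) = -3 + E
G = -8
(0*H(2) + G)*77 - 1*(-3863) = (0*(-3 + 2) - 8)*77 - 1*(-3863) = (0*(-1) - 8)*77 + 3863 = (0 - 8)*77 + 3863 = -8*77 + 3863 = -616 + 3863 = 3247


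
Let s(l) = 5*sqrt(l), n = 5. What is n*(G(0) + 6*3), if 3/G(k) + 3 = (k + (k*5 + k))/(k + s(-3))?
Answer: 85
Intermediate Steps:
G(k) = 3/(-3 + 7*k/(k + 5*I*sqrt(3))) (G(k) = 3/(-3 + (k + (k*5 + k))/(k + 5*sqrt(-3))) = 3/(-3 + (k + (5*k + k))/(k + 5*(I*sqrt(3)))) = 3/(-3 + (k + 6*k)/(k + 5*I*sqrt(3))) = 3/(-3 + (7*k)/(k + 5*I*sqrt(3))) = 3/(-3 + 7*k/(k + 5*I*sqrt(3))))
n*(G(0) + 6*3) = 5*(3*(0 + 5*I*sqrt(3))/(4*0 - 15*I*sqrt(3)) + 6*3) = 5*(3*(5*I*sqrt(3))/(0 - 15*I*sqrt(3)) + 18) = 5*(3*(5*I*sqrt(3))/((-15*I*sqrt(3))) + 18) = 5*(3*(I*sqrt(3)/45)*(5*I*sqrt(3)) + 18) = 5*(-1 + 18) = 5*17 = 85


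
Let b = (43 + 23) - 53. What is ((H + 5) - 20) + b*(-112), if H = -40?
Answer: -1511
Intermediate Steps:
b = 13 (b = 66 - 53 = 13)
((H + 5) - 20) + b*(-112) = ((-40 + 5) - 20) + 13*(-112) = (-35 - 20) - 1456 = -55 - 1456 = -1511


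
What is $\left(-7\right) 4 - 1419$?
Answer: $-1447$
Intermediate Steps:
$\left(-7\right) 4 - 1419 = -28 - 1419 = -1447$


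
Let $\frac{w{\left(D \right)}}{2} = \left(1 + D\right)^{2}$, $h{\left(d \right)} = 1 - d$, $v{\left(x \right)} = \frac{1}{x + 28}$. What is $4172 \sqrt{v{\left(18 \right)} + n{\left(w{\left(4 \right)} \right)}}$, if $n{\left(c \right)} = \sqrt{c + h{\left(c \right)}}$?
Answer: $\frac{2086 \sqrt{2162}}{23} \approx 4217.1$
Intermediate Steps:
$v{\left(x \right)} = \frac{1}{28 + x}$
$w{\left(D \right)} = 2 \left(1 + D\right)^{2}$
$n{\left(c \right)} = 1$ ($n{\left(c \right)} = \sqrt{c - \left(-1 + c\right)} = \sqrt{1} = 1$)
$4172 \sqrt{v{\left(18 \right)} + n{\left(w{\left(4 \right)} \right)}} = 4172 \sqrt{\frac{1}{28 + 18} + 1} = 4172 \sqrt{\frac{1}{46} + 1} = 4172 \sqrt{\frac{47}{46}} = 4172 \frac{\sqrt{2162}}{46} = \frac{2086 \sqrt{2162}}{23}$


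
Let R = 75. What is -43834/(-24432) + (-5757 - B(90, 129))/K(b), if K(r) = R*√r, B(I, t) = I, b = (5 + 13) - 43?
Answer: 21917/12216 + 1949*I/125 ≈ 1.7941 + 15.592*I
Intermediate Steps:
b = -25 (b = 18 - 43 = -25)
K(r) = 75*√r
-43834/(-24432) + (-5757 - B(90, 129))/K(b) = -43834/(-24432) + (-5757 - 1*90)/((75*√(-25))) = -43834*(-1/24432) + (-5757 - 90)/((75*(5*I))) = 21917/12216 - 5847*(-I/375) = 21917/12216 - (-1949)*I/125 = 21917/12216 + 1949*I/125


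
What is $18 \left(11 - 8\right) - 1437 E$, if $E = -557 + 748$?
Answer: $-274413$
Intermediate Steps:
$E = 191$
$18 \left(11 - 8\right) - 1437 E = 18 \left(11 - 8\right) - 274467 = 18 \cdot 3 - 274467 = 54 - 274467 = -274413$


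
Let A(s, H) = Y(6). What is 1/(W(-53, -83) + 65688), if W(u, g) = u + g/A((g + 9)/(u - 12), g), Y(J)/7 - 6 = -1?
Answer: 35/2297142 ≈ 1.5236e-5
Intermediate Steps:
Y(J) = 35 (Y(J) = 42 + 7*(-1) = 42 - 7 = 35)
A(s, H) = 35
W(u, g) = u + g/35
1/(W(-53, -83) + 65688) = 1/((-53 + (1/35)*(-83)) + 65688) = 1/((-53 - 83/35) + 65688) = 1/(-1938/35 + 65688) = 1/(2297142/35) = 35/2297142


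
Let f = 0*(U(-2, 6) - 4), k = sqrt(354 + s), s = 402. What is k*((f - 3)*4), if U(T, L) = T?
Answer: -72*sqrt(21) ≈ -329.95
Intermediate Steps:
k = 6*sqrt(21) (k = sqrt(354 + 402) = sqrt(756) = 6*sqrt(21) ≈ 27.495)
f = 0 (f = 0*(-2 - 4) = 0*(-6) = 0)
k*((f - 3)*4) = (6*sqrt(21))*((0 - 3)*4) = (6*sqrt(21))*(-3*4) = (6*sqrt(21))*(-12) = -72*sqrt(21)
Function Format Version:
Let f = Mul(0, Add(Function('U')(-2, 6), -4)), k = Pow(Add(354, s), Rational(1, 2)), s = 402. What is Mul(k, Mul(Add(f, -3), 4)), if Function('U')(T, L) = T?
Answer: Mul(-72, Pow(21, Rational(1, 2))) ≈ -329.95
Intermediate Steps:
k = Mul(6, Pow(21, Rational(1, 2))) (k = Pow(Add(354, 402), Rational(1, 2)) = Pow(756, Rational(1, 2)) = Mul(6, Pow(21, Rational(1, 2))) ≈ 27.495)
f = 0 (f = Mul(0, Add(-2, -4)) = Mul(0, -6) = 0)
Mul(k, Mul(Add(f, -3), 4)) = Mul(Mul(6, Pow(21, Rational(1, 2))), Mul(Add(0, -3), 4)) = Mul(Mul(6, Pow(21, Rational(1, 2))), Mul(-3, 4)) = Mul(Mul(6, Pow(21, Rational(1, 2))), -12) = Mul(-72, Pow(21, Rational(1, 2)))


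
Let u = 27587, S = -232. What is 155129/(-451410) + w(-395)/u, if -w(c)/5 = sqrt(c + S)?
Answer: -155129/451410 - 5*I*sqrt(627)/27587 ≈ -0.34365 - 0.0045384*I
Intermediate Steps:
w(c) = -5*sqrt(-232 + c) (w(c) = -5*sqrt(c - 232) = -5*sqrt(-232 + c))
155129/(-451410) + w(-395)/u = 155129/(-451410) - 5*sqrt(-232 - 395)/27587 = 155129*(-1/451410) - 5*I*sqrt(627)*(1/27587) = -155129/451410 - 5*I*sqrt(627)*(1/27587) = -155129/451410 - 5*I*sqrt(627)/27587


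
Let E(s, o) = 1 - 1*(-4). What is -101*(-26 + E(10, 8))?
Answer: 2121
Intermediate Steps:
E(s, o) = 5 (E(s, o) = 1 + 4 = 5)
-101*(-26 + E(10, 8)) = -101*(-26 + 5) = -101*(-21) = 2121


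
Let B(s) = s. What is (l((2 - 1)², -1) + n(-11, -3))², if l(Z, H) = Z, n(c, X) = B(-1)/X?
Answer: 16/9 ≈ 1.7778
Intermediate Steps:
n(c, X) = -1/X
(l((2 - 1)², -1) + n(-11, -3))² = ((2 - 1)² - 1/(-3))² = (1² - 1*(-⅓))² = (1 + ⅓)² = (4/3)² = 16/9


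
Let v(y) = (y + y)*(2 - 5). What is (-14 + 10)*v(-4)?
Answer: -96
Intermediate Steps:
v(y) = -6*y (v(y) = (2*y)*(-3) = -6*y)
(-14 + 10)*v(-4) = (-14 + 10)*(-6*(-4)) = -4*24 = -96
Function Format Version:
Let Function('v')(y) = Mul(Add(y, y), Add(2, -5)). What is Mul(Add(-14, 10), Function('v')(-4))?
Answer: -96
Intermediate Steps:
Function('v')(y) = Mul(-6, y) (Function('v')(y) = Mul(Mul(2, y), -3) = Mul(-6, y))
Mul(Add(-14, 10), Function('v')(-4)) = Mul(Add(-14, 10), Mul(-6, -4)) = Mul(-4, 24) = -96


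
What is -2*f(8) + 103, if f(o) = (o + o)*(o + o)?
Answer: -409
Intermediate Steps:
f(o) = 4*o² (f(o) = (2*o)*(2*o) = 4*o²)
-2*f(8) + 103 = -8*8² + 103 = -8*64 + 103 = -2*256 + 103 = -512 + 103 = -409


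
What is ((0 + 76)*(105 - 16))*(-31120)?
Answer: -210495680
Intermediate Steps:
((0 + 76)*(105 - 16))*(-31120) = (76*89)*(-31120) = 6764*(-31120) = -210495680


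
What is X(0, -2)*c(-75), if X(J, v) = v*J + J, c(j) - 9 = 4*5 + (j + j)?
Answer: 0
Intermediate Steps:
c(j) = 29 + 2*j (c(j) = 9 + (4*5 + (j + j)) = 9 + (20 + 2*j) = 29 + 2*j)
X(J, v) = J + J*v (X(J, v) = J*v + J = J + J*v)
X(0, -2)*c(-75) = (0*(1 - 2))*(29 + 2*(-75)) = (0*(-1))*(29 - 150) = 0*(-121) = 0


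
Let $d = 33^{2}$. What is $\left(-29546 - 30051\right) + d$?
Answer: $-58508$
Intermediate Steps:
$d = 1089$
$\left(-29546 - 30051\right) + d = \left(-29546 - 30051\right) + 1089 = -59597 + 1089 = -58508$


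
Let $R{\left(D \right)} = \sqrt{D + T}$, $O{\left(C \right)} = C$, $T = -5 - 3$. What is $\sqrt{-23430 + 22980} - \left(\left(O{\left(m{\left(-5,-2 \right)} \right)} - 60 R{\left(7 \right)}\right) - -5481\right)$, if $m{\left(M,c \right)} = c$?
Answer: $-5479 + 60 i + 15 i \sqrt{2} \approx -5479.0 + 81.213 i$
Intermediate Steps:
$T = -8$
$R{\left(D \right)} = \sqrt{-8 + D}$ ($R{\left(D \right)} = \sqrt{D - 8} = \sqrt{-8 + D}$)
$\sqrt{-23430 + 22980} - \left(\left(O{\left(m{\left(-5,-2 \right)} \right)} - 60 R{\left(7 \right)}\right) - -5481\right) = \sqrt{-23430 + 22980} - \left(\left(-2 - 60 \sqrt{-8 + 7}\right) - -5481\right) = \sqrt{-450} - \left(\left(-2 - 60 \sqrt{-1}\right) + 5481\right) = 15 i \sqrt{2} - \left(\left(-2 - 60 i\right) + 5481\right) = 15 i \sqrt{2} - \left(5479 - 60 i\right) = -5479 + 60 i + 15 i \sqrt{2}$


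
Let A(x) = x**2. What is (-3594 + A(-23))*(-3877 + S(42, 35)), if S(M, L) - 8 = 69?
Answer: 11647000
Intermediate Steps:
S(M, L) = 77 (S(M, L) = 8 + 69 = 77)
(-3594 + A(-23))*(-3877 + S(42, 35)) = (-3594 + (-23)**2)*(-3877 + 77) = (-3594 + 529)*(-3800) = -3065*(-3800) = 11647000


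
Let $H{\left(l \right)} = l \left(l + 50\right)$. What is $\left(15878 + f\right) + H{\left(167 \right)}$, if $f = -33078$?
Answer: $19039$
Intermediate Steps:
$H{\left(l \right)} = l \left(50 + l\right)$
$\left(15878 + f\right) + H{\left(167 \right)} = \left(15878 - 33078\right) + 167 \left(50 + 167\right) = -17200 + 167 \cdot 217 = -17200 + 36239 = 19039$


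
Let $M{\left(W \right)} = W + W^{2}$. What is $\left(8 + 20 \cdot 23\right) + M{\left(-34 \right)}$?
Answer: $1590$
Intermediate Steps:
$\left(8 + 20 \cdot 23\right) + M{\left(-34 \right)} = \left(8 + 20 \cdot 23\right) - 34 \left(1 - 34\right) = \left(8 + 460\right) - -1122 = 468 + 1122 = 1590$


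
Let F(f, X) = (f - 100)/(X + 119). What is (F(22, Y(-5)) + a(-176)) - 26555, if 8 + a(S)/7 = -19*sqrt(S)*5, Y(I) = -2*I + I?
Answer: -1649921/62 - 2660*I*sqrt(11) ≈ -26612.0 - 8822.2*I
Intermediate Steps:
Y(I) = -I
F(f, X) = (-100 + f)/(119 + X)
a(S) = -56 - 665*sqrt(S) (a(S) = -56 + 7*(-19*sqrt(S)*5) = -56 + 7*(-95*sqrt(S)) = -56 - 665*sqrt(S))
(F(22, Y(-5)) + a(-176)) - 26555 = ((-100 + 22)/(119 - 1*(-5)) + (-56 - 2660*I*sqrt(11))) - 26555 = (-78/(119 + 5) + (-56 - 2660*I*sqrt(11))) - 26555 = (-78/124 + (-56 - 2660*I*sqrt(11))) - 26555 = ((1/124)*(-78) + (-56 - 2660*I*sqrt(11))) - 26555 = (-39/62 + (-56 - 2660*I*sqrt(11))) - 26555 = (-3511/62 - 2660*I*sqrt(11)) - 26555 = -1649921/62 - 2660*I*sqrt(11)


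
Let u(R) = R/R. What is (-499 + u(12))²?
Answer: 248004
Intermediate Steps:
u(R) = 1
(-499 + u(12))² = (-499 + 1)² = (-498)² = 248004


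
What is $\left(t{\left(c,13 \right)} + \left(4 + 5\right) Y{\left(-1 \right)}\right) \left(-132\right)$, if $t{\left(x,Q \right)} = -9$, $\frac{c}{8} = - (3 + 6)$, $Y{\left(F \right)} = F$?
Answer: $2376$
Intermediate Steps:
$c = -72$ ($c = 8 \left(- (3 + 6)\right) = 8 \left(\left(-1\right) 9\right) = 8 \left(-9\right) = -72$)
$\left(t{\left(c,13 \right)} + \left(4 + 5\right) Y{\left(-1 \right)}\right) \left(-132\right) = \left(-9 + \left(4 + 5\right) \left(-1\right)\right) \left(-132\right) = \left(-9 + 9 \left(-1\right)\right) \left(-132\right) = \left(-9 - 9\right) \left(-132\right) = \left(-18\right) \left(-132\right) = 2376$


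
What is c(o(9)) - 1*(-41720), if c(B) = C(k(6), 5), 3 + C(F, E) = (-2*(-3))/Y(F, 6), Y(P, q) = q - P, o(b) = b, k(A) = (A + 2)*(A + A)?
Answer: 625754/15 ≈ 41717.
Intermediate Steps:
k(A) = 2*A*(2 + A) (k(A) = (2 + A)*(2*A) = 2*A*(2 + A))
C(F, E) = -3 + 6/(6 - F) (C(F, E) = -3 + (-2*(-3))/(6 - F) = -3 + 6/(6 - F))
c(B) = -46/15 (c(B) = 3*(4 - 2*6*(2 + 6))/(-6 + 2*6*(2 + 6)) = 3*(4 - 2*6*8)/(-6 + 2*6*8) = 3*(4 - 1*96)/(-6 + 96) = 3*(4 - 96)/90 = 3*(1/90)*(-92) = -46/15)
c(o(9)) - 1*(-41720) = -46/15 - 1*(-41720) = -46/15 + 41720 = 625754/15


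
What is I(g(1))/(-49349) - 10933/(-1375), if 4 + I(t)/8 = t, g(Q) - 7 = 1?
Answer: 539488617/67854875 ≈ 7.9506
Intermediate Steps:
g(Q) = 8 (g(Q) = 7 + 1 = 8)
I(t) = -32 + 8*t
I(g(1))/(-49349) - 10933/(-1375) = (-32 + 8*8)/(-49349) - 10933/(-1375) = (-32 + 64)*(-1/49349) - 10933*(-1/1375) = 32*(-1/49349) + 10933/1375 = -32/49349 + 10933/1375 = 539488617/67854875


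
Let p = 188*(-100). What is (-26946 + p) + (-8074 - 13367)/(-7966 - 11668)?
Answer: -898155523/19634 ≈ -45745.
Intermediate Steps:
p = -18800
(-26946 + p) + (-8074 - 13367)/(-7966 - 11668) = (-26946 - 18800) + (-8074 - 13367)/(-7966 - 11668) = -45746 - 21441/(-19634) = -45746 - 21441*(-1/19634) = -45746 + 21441/19634 = -898155523/19634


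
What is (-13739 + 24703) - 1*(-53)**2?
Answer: 8155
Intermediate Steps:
(-13739 + 24703) - 1*(-53)**2 = 10964 - 1*2809 = 10964 - 2809 = 8155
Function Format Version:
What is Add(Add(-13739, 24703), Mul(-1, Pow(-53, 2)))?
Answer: 8155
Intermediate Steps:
Add(Add(-13739, 24703), Mul(-1, Pow(-53, 2))) = Add(10964, Mul(-1, 2809)) = Add(10964, -2809) = 8155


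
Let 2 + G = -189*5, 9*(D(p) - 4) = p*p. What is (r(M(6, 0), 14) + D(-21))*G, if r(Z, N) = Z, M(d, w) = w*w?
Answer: -50191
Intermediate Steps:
M(d, w) = w**2
D(p) = 4 + p**2/9 (D(p) = 4 + (p*p)/9 = 4 + p**2/9)
G = -947 (G = -2 - 189*5 = -2 - 945 = -947)
(r(M(6, 0), 14) + D(-21))*G = (0**2 + (4 + (1/9)*(-21)**2))*(-947) = (0 + (4 + (1/9)*441))*(-947) = (0 + (4 + 49))*(-947) = (0 + 53)*(-947) = 53*(-947) = -50191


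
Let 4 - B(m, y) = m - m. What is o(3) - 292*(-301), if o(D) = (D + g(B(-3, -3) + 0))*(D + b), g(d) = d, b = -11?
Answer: 87836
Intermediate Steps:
B(m, y) = 4 (B(m, y) = 4 - (m - m) = 4 - 1*0 = 4 + 0 = 4)
o(D) = (-11 + D)*(4 + D) (o(D) = (D + (4 + 0))*(D - 11) = (D + 4)*(-11 + D) = (4 + D)*(-11 + D) = (-11 + D)*(4 + D))
o(3) - 292*(-301) = (-44 + 3² - 7*3) - 292*(-301) = (-44 + 9 - 21) + 87892 = -56 + 87892 = 87836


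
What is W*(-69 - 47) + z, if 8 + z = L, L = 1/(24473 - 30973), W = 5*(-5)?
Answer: 18797999/6500 ≈ 2892.0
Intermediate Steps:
W = -25
L = -1/6500 (L = 1/(-6500) = -1/6500 ≈ -0.00015385)
z = -52001/6500 (z = -8 - 1/6500 = -52001/6500 ≈ -8.0002)
W*(-69 - 47) + z = -25*(-69 - 47) - 52001/6500 = -25*(-116) - 52001/6500 = 2900 - 52001/6500 = 18797999/6500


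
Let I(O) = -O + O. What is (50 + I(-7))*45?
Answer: 2250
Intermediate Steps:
I(O) = 0
(50 + I(-7))*45 = (50 + 0)*45 = 50*45 = 2250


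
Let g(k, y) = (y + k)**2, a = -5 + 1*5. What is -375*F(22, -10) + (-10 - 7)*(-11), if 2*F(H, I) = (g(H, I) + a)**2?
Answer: -3887813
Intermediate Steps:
a = 0 (a = -5 + 5 = 0)
g(k, y) = (k + y)**2
F(H, I) = (H + I)**4/2 (F(H, I) = ((H + I)**2 + 0)**2/2 = ((H + I)**2)**2/2 = (H + I)**4/2)
-375*F(22, -10) + (-10 - 7)*(-11) = -375*(22 - 10)**4/2 + (-10 - 7)*(-11) = -375*12**4/2 - 17*(-11) = -375*20736/2 + 187 = -375*10368 + 187 = -3888000 + 187 = -3887813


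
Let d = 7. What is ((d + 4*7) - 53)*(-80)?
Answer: 1440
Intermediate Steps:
((d + 4*7) - 53)*(-80) = ((7 + 4*7) - 53)*(-80) = ((7 + 28) - 53)*(-80) = (35 - 53)*(-80) = -18*(-80) = 1440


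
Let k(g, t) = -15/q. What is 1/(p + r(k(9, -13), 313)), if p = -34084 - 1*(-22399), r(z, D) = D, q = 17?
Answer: -1/11372 ≈ -8.7935e-5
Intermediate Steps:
k(g, t) = -15/17
p = -11685 (p = -34084 + 22399 = -11685)
1/(p + r(k(9, -13), 313)) = 1/(-11685 + 313) = 1/(-11372) = -1/11372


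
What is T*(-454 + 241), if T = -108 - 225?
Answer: 70929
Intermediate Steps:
T = -333
T*(-454 + 241) = -333*(-454 + 241) = -333*(-213) = 70929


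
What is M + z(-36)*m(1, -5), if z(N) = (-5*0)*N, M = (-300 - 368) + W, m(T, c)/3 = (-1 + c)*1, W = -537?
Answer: -1205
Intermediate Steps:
m(T, c) = -3 + 3*c (m(T, c) = 3*((-1 + c)*1) = 3*(-1 + c) = -3 + 3*c)
M = -1205 (M = (-300 - 368) - 537 = -668 - 537 = -1205)
z(N) = 0 (z(N) = 0*N = 0)
M + z(-36)*m(1, -5) = -1205 + 0*(-3 + 3*(-5)) = -1205 + 0*(-3 - 15) = -1205 + 0*(-18) = -1205 + 0 = -1205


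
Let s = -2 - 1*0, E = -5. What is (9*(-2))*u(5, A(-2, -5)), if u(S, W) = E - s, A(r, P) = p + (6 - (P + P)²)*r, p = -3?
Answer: 54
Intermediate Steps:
s = -2 (s = -2 + 0 = -2)
A(r, P) = -3 + r*(6 - 4*P²) (A(r, P) = -3 + (6 - (P + P)²)*r = -3 + (6 - (2*P)²)*r = -3 + (6 - 4*P²)*r = -3 + r*(6 - 4*P²))
u(S, W) = -3 (u(S, W) = -5 - 1*(-2) = -5 + 2 = -3)
(9*(-2))*u(5, A(-2, -5)) = (9*(-2))*(-3) = -18*(-3) = 54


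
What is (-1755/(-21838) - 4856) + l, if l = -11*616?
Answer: -254017861/21838 ≈ -11632.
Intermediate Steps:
l = -6776
(-1755/(-21838) - 4856) + l = (-1755/(-21838) - 4856) - 6776 = (-1755*(-1/21838) - 4856) - 6776 = (1755/21838 - 4856) - 6776 = -106043573/21838 - 6776 = -254017861/21838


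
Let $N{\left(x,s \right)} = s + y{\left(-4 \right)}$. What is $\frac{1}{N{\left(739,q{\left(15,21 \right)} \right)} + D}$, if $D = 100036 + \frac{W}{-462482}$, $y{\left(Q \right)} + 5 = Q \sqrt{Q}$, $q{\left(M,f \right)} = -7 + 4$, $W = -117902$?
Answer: $\frac{5348750867190459}{535026218739548027785} + \frac{427779200648 i}{535026218739548027785} \approx 9.9972 \cdot 10^{-6} + 7.9955 \cdot 10^{-10} i$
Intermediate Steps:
$q{\left(M,f \right)} = -3$
$y{\left(Q \right)} = -5 + Q^{\frac{3}{2}}$ ($y{\left(Q \right)} = -5 + Q \sqrt{Q} = -5 + Q^{\frac{3}{2}}$)
$D = \frac{23132483627}{231241}$ ($D = 100036 - \frac{117902}{-462482} = 100036 - - \frac{58951}{231241} = 100036 + \frac{58951}{231241} = \frac{23132483627}{231241} \approx 1.0004 \cdot 10^{5}$)
$N{\left(x,s \right)} = -5 + s - 8 i$ ($N{\left(x,s \right)} = s - \left(5 - \left(-4\right)^{\frac{3}{2}}\right) = s - \left(5 + 8 i\right) = -5 + s - 8 i$)
$\frac{1}{N{\left(739,q{\left(15,21 \right)} \right)} + D} = \frac{1}{\left(-5 - 3 - 8 i\right) + \frac{23132483627}{231241}} = \frac{1}{\left(-8 - 8 i\right) + \frac{23132483627}{231241}} = \frac{1}{\frac{23130633699}{231241} - 8 i} = \frac{53472400081 \left(\frac{23130633699}{231241} + 8 i\right)}{535026218739548027785}$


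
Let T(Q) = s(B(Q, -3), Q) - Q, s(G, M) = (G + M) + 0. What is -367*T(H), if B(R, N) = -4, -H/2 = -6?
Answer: 1468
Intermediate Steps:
H = 12 (H = -2*(-6) = 12)
s(G, M) = G + M
T(Q) = -4 (T(Q) = (-4 + Q) - Q = -4)
-367*T(H) = -367*(-4) = 1468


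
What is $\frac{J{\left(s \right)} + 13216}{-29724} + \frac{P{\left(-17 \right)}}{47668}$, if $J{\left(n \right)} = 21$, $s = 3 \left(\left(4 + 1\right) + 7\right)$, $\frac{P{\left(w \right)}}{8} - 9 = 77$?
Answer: $- \frac{152632801}{354220908} \approx -0.4309$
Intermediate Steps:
$P{\left(w \right)} = 688$ ($P{\left(w \right)} = 72 + 8 \cdot 77 = 72 + 616 = 688$)
$s = 36$ ($s = 3 \left(5 + 7\right) = 3 \cdot 12 = 36$)
$\frac{J{\left(s \right)} + 13216}{-29724} + \frac{P{\left(-17 \right)}}{47668} = \frac{21 + 13216}{-29724} + \frac{688}{47668} = 13237 \left(- \frac{1}{29724}\right) + 688 \cdot \frac{1}{47668} = - \frac{13237}{29724} + \frac{172}{11917} = - \frac{152632801}{354220908}$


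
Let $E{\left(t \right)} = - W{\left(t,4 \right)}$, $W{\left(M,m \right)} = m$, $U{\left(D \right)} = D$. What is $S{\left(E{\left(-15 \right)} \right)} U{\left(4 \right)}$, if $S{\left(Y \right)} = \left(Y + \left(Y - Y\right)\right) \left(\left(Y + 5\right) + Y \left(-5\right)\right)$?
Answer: $-336$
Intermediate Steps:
$E{\left(t \right)} = -4$ ($E{\left(t \right)} = \left(-1\right) 4 = -4$)
$S{\left(Y \right)} = Y \left(5 - 4 Y\right)$ ($S{\left(Y \right)} = \left(Y + 0\right) \left(\left(5 + Y\right) - 5 Y\right) = Y \left(5 - 4 Y\right)$)
$S{\left(E{\left(-15 \right)} \right)} U{\left(4 \right)} = - 4 \left(5 - -16\right) 4 = - 4 \left(5 + 16\right) 4 = \left(-4\right) 21 \cdot 4 = \left(-84\right) 4 = -336$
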